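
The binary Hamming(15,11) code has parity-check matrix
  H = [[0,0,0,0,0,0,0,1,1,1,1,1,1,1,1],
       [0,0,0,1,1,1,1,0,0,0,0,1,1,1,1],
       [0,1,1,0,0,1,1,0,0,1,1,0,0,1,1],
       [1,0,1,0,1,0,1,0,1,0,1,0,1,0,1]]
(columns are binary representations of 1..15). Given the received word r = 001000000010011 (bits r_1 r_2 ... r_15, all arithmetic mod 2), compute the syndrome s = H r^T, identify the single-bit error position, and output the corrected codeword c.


s = (1, 0, 0, 1)^T, error position = 9, corrected codeword c = 001000001010011

Compute s = H r^T mod 2 one row at a time:
  s_1 = 0 + 0 + 0 + 1 + 0 + 0 + 1 + 1 = 3 ≡ 1 (mod 2).
  s_2 = 0 + 0 + 0 + 0 + 0 + 0 + 1 + 1 = 2 ≡ 0 (mod 2).
  s_3 = 0 + 1 + 0 + 0 + 0 + 1 + 1 + 1 = 4 ≡ 0 (mod 2).
  s_4 = 0 + 1 + 0 + 0 + 0 + 1 + 0 + 1 = 3 ≡ 1 (mod 2).
s = (1, 0, 0, 1)^T — this equals column 9 of H (binary 1001), so error is at position 9.
Correct: flip bit 9 of r = 001000000010011 to get c = 001000001010011.


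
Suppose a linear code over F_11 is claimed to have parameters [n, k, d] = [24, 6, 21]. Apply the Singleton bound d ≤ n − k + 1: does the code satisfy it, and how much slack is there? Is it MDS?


Singleton RHS = n − k + 1 = 19, slack = -2, bound violated (no such code; not MDS).

Singleton bound: d ≤ n − k + 1.
Here n = 24, k = 6, so n − k + 1 = 19.
Given d = 21, check d ≤ 19: NO.
Slack = (n − k + 1) − d = -2.
The slack is negative: d = 21 exceeds n − k + 1 = 19 by 2, so the Singleton bound is violated and no linear [24, 6, 21]_11 code can exist. In particular it is not MDS (MDS requires d = n − k + 1 exactly).
Description: the claimed parameters are [24, 6, 21]_11; such a code would be impossible (violates the Singleton bound).


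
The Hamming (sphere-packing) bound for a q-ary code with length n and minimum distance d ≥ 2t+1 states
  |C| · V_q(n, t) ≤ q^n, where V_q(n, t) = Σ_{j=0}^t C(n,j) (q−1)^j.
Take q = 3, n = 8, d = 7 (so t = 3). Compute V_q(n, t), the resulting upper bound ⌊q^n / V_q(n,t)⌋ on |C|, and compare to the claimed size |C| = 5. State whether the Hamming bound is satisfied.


V_q(n, t) = 577, q^n = 6561, Hamming bound = 11, |C| = 5 ≤ bound (satisfied).

Step 1: Compute V_q(n, t) = Σ_{j=0}^3 C(n, j) (q−1)^j.
  j = 0: C(8,0)·(2)^0 = 1·1 = 1.
  j = 1: C(8,1)·(2)^1 = 8·2 = 16.
  j = 2: C(8,2)·(2)^2 = 28·4 = 112.
  j = 3: C(8,3)·(2)^3 = 56·8 = 448.
  V_q(n, t) = 1 + 16 + 112 + 448 = 577.
Step 2: q^n = 3^8 = 6561.
Step 3: Hamming bound ⌊q^n / V_q(n,t)⌋ = ⌊6561/577⌋ = 11.
Step 4: Compare |C| = 5 to 11: satisfied.
The claimed |C| lies below the Hamming bound.


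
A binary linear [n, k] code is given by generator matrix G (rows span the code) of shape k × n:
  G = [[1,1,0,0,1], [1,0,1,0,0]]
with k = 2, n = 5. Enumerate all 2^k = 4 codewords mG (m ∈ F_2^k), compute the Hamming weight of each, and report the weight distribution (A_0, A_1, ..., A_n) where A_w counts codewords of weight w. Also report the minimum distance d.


Weight distribution: A_0 = 1, A_2 = 1, A_3 = 2. Minimum distance d = 2.

Enumerate all 2^2 = 4 messages m ∈ F_2^2.
For each, compute codeword c = mG in F_2^5, then tally its weight.
  m = 00 → c = 00000, weight = 0.
  m = 10 → c = 11001, weight = 3.
  m = 01 → c = 10100, weight = 2.
  m = 11 → c = 01101, weight = 3.
Tally weights:
  weight 0: 1 codewords.
  weight 2: 1 codewords.
  weight 3: 2 codewords.
Minimum distance d = smallest w > 0 with A_w > 0 = 2.
Sanity: Σ A_w = 4 = 2^2 = 4 ✓.


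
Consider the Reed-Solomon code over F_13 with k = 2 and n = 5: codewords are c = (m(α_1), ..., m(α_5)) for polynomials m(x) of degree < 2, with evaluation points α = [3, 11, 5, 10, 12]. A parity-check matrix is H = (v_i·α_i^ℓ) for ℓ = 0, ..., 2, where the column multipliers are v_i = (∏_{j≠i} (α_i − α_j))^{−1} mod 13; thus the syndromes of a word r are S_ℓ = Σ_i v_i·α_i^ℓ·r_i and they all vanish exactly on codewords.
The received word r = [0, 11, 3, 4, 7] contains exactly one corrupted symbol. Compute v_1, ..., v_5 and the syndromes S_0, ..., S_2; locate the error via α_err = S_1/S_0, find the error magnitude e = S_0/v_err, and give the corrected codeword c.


S = (3, 7, 12), error at position 2, error magnitude e = 12, c = [0, 12, 3, 4, 7].

Step 1: column multipliers v_i = (∏_{j≠i}(α_i − α_j))^{−1} mod 13.
  i = 1 (α = 3): (3−11)(3−5)(3−10)(3−12) = (−8)·(−2)·(−7)·(−9) = 1008 ≡ 7, so v_1 = 7^{−1} = 2 (mod 13).
  i = 2 (α = 11): (11−3)(11−5)(11−10)(11−12) = 8·6·1·(−1) = −48 ≡ 4, so v_2 = 4^{−1} = 10 (mod 13).
  i = 3 (α = 5): (5−3)(5−11)(5−10)(5−12) = 2·(−6)·(−5)·(−7) = −420 ≡ 9, so v_3 = 9^{−1} = 3 (mod 13).
  i = 4 (α = 10): (10−3)(10−11)(10−5)(10−12) = 7·(−1)·5·(−2) = 70 ≡ 5, so v_4 = 5^{−1} = 8 (mod 13).
  i = 5 (α = 12): (12−3)(12−11)(12−5)(12−10) = 9·1·7·2 = 126 ≡ 9, so v_5 = 9^{−1} = 3 (mod 13).
  v = [2, 10, 3, 8, 3].
Step 2: syndromes of r = [0, 11, 3, 4, 7] (all sums mod 13).
  S_0 = Σ v_i r_i = 2·0 + 10·11 + 3·3 + 8·4 + 3·7 = 172 ≡ 3.
  S_1 = Σ v_i α_i r_i = 2·3·0 + 10·11·11 + 3·5·3 + 8·10·4 + 3·12·7 = 1827 ≡ 7.
  α_i^2 mod 13 = [9, 4, 12, 9, 1].
  S_2 = Σ v_i α_i^2 r_i = 2·9·0 + 10·4·11 + 3·12·3 + 8·9·4 + 3·1·7 = 857 ≡ 12.
  S = (3, 7, 12) ≠ 0, so r is not a codeword (an error is present).
Step 3: locate the error. For a single error e at position i, S_ℓ = v_i·e·α_i^ℓ, so α_err = S_1/S_0.
  S_0^{−1} = 3^{−1} = 9 (mod 13), so α_err = 7·9 = 63 ≡ 11 = α_2. Error position i = 2.
  Consistency check: S_2/S_1 = 12·2 = 24 ≡ 11 = α_err ✓ (single-error assumption holds).
Step 4: error magnitude e = S_0/v_2 = S_0·∏_{j≠2}(α_2 − α_j) = 3·4 = 12 ≡ 12 (mod 13).
Step 5: correct position 2: c_2 = r_2 − e = 11 − 12 ≡ 12 (mod 13). Hence c = [0, 12, 3, 4, 7].
  Check: interpolating c through the α_i gives m(x) = 2 + 8·x (degree < 2) with m(α_i) = c_i for every i, so c is indeed a codeword.


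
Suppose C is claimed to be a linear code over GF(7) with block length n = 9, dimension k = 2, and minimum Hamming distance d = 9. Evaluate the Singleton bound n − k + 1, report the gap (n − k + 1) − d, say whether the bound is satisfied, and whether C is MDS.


Singleton RHS = n − k + 1 = 8, slack = -1, bound violated (no such code; not MDS).

Singleton bound: d ≤ n − k + 1.
Here n = 9, k = 2, so n − k + 1 = 8.
Given d = 9, check d ≤ 8: NO.
Slack = (n − k + 1) − d = -1.
The slack is negative: d = 9 exceeds n − k + 1 = 8 by 1, so the Singleton bound is violated and no linear [9, 2, 9]_7 code can exist. In particular it is not MDS (MDS requires d = n − k + 1 exactly).
Description: the claimed parameters are [9, 2, 9]_7; such a code would be impossible (violates the Singleton bound).


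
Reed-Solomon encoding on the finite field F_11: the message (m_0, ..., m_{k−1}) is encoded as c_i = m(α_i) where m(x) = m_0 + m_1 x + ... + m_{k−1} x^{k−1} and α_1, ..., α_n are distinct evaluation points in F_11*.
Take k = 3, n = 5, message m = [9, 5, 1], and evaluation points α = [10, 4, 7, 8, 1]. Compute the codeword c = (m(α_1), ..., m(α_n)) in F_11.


c = [5, 1, 5, 3, 4]

Message polynomial: m(x) = 9 + 5·x + 1·x^2 (mod 11).
For each evaluation point α_i, compute m(α_i) mod 11:
  α_1 = 10: Horner steps 1 → 4 → 5, so m(10) = 5.
  α_2 = 4: Horner steps 1 → 9 → 1, so m(4) = 1.
  α_3 = 7: Horner steps 1 → 1 → 5, so m(7) = 5.
  α_4 = 8: Horner steps 1 → 2 → 3, so m(8) = 3.
  α_5 = 1: Horner steps 1 → 6 → 4, so m(1) = 4.
Codeword c = [5, 1, 5, 3, 4] ∈ F_11^5.


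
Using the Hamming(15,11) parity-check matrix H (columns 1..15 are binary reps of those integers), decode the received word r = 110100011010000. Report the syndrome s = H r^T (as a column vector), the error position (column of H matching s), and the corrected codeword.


s = (1, 1, 0, 1)^T, error position = 13, corrected codeword c = 110100011010100

Compute s = H r^T mod 2 one row at a time:
  s_1 = 1 + 1 + 0 + 1 + 0 + 0 + 0 + 0 = 3 ≡ 1 (mod 2).
  s_2 = 1 + 0 + 0 + 0 + 0 + 0 + 0 + 0 = 1 ≡ 1 (mod 2).
  s_3 = 1 + 0 + 0 + 0 + 0 + 1 + 0 + 0 = 2 ≡ 0 (mod 2).
  s_4 = 1 + 0 + 0 + 0 + 1 + 1 + 0 + 0 = 3 ≡ 1 (mod 2).
s = (1, 1, 0, 1)^T — this equals column 13 of H (binary 1101), so error is at position 13.
Correct: flip bit 13 of r = 110100011010000 to get c = 110100011010100.


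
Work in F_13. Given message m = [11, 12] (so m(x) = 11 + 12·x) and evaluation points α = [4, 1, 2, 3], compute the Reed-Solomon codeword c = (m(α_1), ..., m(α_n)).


c = [7, 10, 9, 8]

Message polynomial: m(x) = 11 + 12·x (mod 13).
For each evaluation point α_i, compute m(α_i) mod 13:
  α_1 = 4: Horner steps 12 → 7, so m(4) = 7.
  α_2 = 1: Horner steps 12 → 10, so m(1) = 10.
  α_3 = 2: Horner steps 12 → 9, so m(2) = 9.
  α_4 = 3: Horner steps 12 → 8, so m(3) = 8.
Codeword c = [7, 10, 9, 8] ∈ F_13^4.


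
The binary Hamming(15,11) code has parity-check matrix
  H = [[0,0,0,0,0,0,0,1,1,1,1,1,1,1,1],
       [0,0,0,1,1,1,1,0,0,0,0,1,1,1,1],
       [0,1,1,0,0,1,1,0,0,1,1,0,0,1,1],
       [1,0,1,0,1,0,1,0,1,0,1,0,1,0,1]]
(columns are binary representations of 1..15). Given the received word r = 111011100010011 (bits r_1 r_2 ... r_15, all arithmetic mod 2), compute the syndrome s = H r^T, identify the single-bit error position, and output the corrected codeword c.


s = (1, 1, 1, 0)^T, error position = 14, corrected codeword c = 111011100010001

Compute s = H r^T mod 2 one row at a time:
  s_1 = 0 + 0 + 0 + 1 + 0 + 0 + 1 + 1 = 3 ≡ 1 (mod 2).
  s_2 = 0 + 1 + 1 + 1 + 0 + 0 + 1 + 1 = 5 ≡ 1 (mod 2).
  s_3 = 1 + 1 + 1 + 1 + 0 + 1 + 1 + 1 = 7 ≡ 1 (mod 2).
  s_4 = 1 + 1 + 1 + 1 + 0 + 1 + 0 + 1 = 6 ≡ 0 (mod 2).
s = (1, 1, 1, 0)^T — this equals column 14 of H (binary 1110), so error is at position 14.
Correct: flip bit 14 of r = 111011100010011 to get c = 111011100010001.


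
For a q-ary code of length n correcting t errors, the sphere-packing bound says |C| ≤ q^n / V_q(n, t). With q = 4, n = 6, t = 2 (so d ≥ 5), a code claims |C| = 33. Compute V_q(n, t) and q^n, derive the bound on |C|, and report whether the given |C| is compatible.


V_q(n, t) = 154, q^n = 4096, Hamming bound = 26, |C| = 33 > bound (violated).

Step 1: Compute V_q(n, t) = Σ_{j=0}^2 C(n, j) (q−1)^j.
  j = 0: C(6,0)·(3)^0 = 1·1 = 1.
  j = 1: C(6,1)·(3)^1 = 6·3 = 18.
  j = 2: C(6,2)·(3)^2 = 15·9 = 135.
  V_q(n, t) = 1 + 18 + 135 = 154.
Step 2: q^n = 4^6 = 4096.
Step 3: Hamming bound ⌊q^n / V_q(n,t)⌋ = ⌊4096/154⌋ = 26.
Step 4: Compare |C| = 33 to 26: violated.
The claimed |C| lies above the Hamming bound, so no 4-ary code of length 6 with d ≥ 5 can have 33 codewords.


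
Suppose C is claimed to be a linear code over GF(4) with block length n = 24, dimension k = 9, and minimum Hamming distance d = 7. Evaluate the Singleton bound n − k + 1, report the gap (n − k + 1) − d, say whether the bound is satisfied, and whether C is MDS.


Singleton RHS = n − k + 1 = 16, slack = 9, bound satisfied, not MDS.

Singleton bound: d ≤ n − k + 1.
Here n = 24, k = 9, so n − k + 1 = 16.
Given d = 7, check d ≤ 16: YES.
Slack = (n − k + 1) − d = 9.
The code is NOT MDS (slack = 9 > 0).
Description: the claimed parameters are [24, 9, 7]_4; such a code would be non-MDS.


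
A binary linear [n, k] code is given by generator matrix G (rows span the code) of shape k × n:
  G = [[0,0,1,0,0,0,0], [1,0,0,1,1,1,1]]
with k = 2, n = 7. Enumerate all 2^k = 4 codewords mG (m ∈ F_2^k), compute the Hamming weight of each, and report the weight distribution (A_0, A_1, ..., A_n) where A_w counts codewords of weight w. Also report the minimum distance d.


Weight distribution: A_0 = 1, A_1 = 1, A_5 = 1, A_6 = 1. Minimum distance d = 1.

Enumerate all 2^2 = 4 messages m ∈ F_2^2.
For each, compute codeword c = mG in F_2^7, then tally its weight.
  m = 00 → c = 0000000, weight = 0.
  m = 10 → c = 0010000, weight = 1.
  m = 01 → c = 1001111, weight = 5.
  m = 11 → c = 1011111, weight = 6.
Tally weights:
  weight 0: 1 codewords.
  weight 1: 1 codewords.
  weight 5: 1 codewords.
  weight 6: 1 codewords.
Minimum distance d = smallest w > 0 with A_w > 0 = 1.
Sanity: Σ A_w = 4 = 2^2 = 4 ✓.


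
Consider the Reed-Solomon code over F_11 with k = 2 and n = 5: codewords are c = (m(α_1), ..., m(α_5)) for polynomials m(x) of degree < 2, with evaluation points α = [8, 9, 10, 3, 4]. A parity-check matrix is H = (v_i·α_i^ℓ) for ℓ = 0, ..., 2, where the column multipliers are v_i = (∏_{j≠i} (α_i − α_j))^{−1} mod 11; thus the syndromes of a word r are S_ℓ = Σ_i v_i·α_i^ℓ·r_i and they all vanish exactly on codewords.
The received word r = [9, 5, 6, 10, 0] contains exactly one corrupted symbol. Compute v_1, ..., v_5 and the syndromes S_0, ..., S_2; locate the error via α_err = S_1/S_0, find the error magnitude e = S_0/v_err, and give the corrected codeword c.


S = (7, 1, 8), error at position 1, error magnitude e = 5, c = [4, 5, 6, 10, 0].

Step 1: column multipliers v_i = (∏_{j≠i}(α_i − α_j))^{−1} mod 11.
  i = 1 (α = 8): (8−9)(8−10)(8−3)(8−4) = (−1)·(−2)·5·4 = 40 ≡ 7, so v_1 = 7^{−1} = 8 (mod 11).
  i = 2 (α = 9): (9−8)(9−10)(9−3)(9−4) = 1·(−1)·6·5 = −30 ≡ 3, so v_2 = 3^{−1} = 4 (mod 11).
  i = 3 (α = 10): (10−8)(10−9)(10−3)(10−4) = 2·1·7·6 = 84 ≡ 7, so v_3 = 7^{−1} = 8 (mod 11).
  i = 4 (α = 3): (3−8)(3−9)(3−10)(3−4) = (−5)·(−6)·(−7)·(−1) = 210 ≡ 1, so v_4 = 1^{−1} = 1 (mod 11).
  i = 5 (α = 4): (4−8)(4−9)(4−10)(4−3) = (−4)·(−5)·(−6)·1 = −120 ≡ 1, so v_5 = 1^{−1} = 1 (mod 11).
  v = [8, 4, 8, 1, 1].
Step 2: syndromes of r = [9, 5, 6, 10, 0] (all sums mod 11).
  S_0 = Σ v_i r_i = 8·9 + 4·5 + 8·6 + 1·10 + 1·0 = 150 ≡ 7.
  S_1 = Σ v_i α_i r_i = 8·8·9 + 4·9·5 + 8·10·6 + 1·3·10 + 1·4·0 = 1266 ≡ 1.
  α_i^2 mod 11 = [9, 4, 1, 9, 5].
  S_2 = Σ v_i α_i^2 r_i = 8·9·9 + 4·4·5 + 8·1·6 + 1·9·10 + 1·5·0 = 866 ≡ 8.
  S = (7, 1, 8) ≠ 0, so r is not a codeword (an error is present).
Step 3: locate the error. For a single error e at position i, S_ℓ = v_i·e·α_i^ℓ, so α_err = S_1/S_0.
  S_0^{−1} = 7^{−1} = 8 (mod 11), so α_err = 1·8 = 8 ≡ 8 = α_1. Error position i = 1.
  Consistency check: S_2/S_1 = 8·1 = 8 ≡ 8 = α_err ✓ (single-error assumption holds).
Step 4: error magnitude e = S_0/v_1 = S_0·∏_{j≠1}(α_1 − α_j) = 7·7 = 49 ≡ 5 (mod 11).
Step 5: correct position 1: c_1 = r_1 − e = 9 − 5 ≡ 4 (mod 11). Hence c = [4, 5, 6, 10, 0].
  Check: interpolating c through the α_i gives m(x) = 7 + 1·x (degree < 2) with m(α_i) = c_i for every i, so c is indeed a codeword.


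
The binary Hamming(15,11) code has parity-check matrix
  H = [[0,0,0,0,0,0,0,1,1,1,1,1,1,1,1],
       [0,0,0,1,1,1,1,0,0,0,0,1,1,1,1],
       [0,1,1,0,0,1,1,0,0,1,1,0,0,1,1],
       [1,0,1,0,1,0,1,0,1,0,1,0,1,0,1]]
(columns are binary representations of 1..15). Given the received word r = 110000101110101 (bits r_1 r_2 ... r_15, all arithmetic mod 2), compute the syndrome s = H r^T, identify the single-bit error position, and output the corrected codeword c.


s = (1, 1, 1, 0)^T, error position = 14, corrected codeword c = 110000101110111

Compute s = H r^T mod 2 one row at a time:
  s_1 = 0 + 1 + 1 + 1 + 0 + 1 + 0 + 1 = 5 ≡ 1 (mod 2).
  s_2 = 0 + 0 + 0 + 1 + 0 + 1 + 0 + 1 = 3 ≡ 1 (mod 2).
  s_3 = 1 + 0 + 0 + 1 + 1 + 1 + 0 + 1 = 5 ≡ 1 (mod 2).
  s_4 = 1 + 0 + 0 + 1 + 1 + 1 + 1 + 1 = 6 ≡ 0 (mod 2).
s = (1, 1, 1, 0)^T — this equals column 14 of H (binary 1110), so error is at position 14.
Correct: flip bit 14 of r = 110000101110101 to get c = 110000101110111.


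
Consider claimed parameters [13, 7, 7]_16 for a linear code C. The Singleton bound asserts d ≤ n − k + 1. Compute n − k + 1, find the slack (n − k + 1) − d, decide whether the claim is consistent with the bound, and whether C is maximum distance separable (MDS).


Singleton RHS = n − k + 1 = 7, slack = 0, bound satisfied, MDS.

Singleton bound: d ≤ n − k + 1.
Here n = 13, k = 7, so n − k + 1 = 7.
Given d = 7, check d ≤ 7: YES.
Slack = (n − k + 1) − d = 0.
The code is MDS (slack = 0).
Description: the claimed parameters are [13, 7, 7]_16; such a code would be MDS (meets Singleton bound).


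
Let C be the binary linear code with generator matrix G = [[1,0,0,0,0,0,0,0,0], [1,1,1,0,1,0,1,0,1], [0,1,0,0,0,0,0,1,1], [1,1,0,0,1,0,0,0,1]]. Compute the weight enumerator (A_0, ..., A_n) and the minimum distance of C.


Weight distribution: A_0 = 1, A_1 = 1, A_2 = 2, A_3 = 4, A_4 = 3, A_5 = 3, A_6 = 2. Minimum distance d = 1.

Enumerate all 2^4 = 16 messages m ∈ F_2^4.
For each, compute codeword c = mG in F_2^9, then tally its weight.
  m = 0000 → c = 000000000, weight = 0.
  m = 1000 → c = 100000000, weight = 1.
  m = 0100 → c = 111010101, weight = 6.
  m = 1100 → c = 011010101, weight = 5.
  m = 0010 → c = 010000011, weight = 3.
  m = 1010 → c = 110000011, weight = 4.
  m = 0110 → c = 101010110, weight = 5.
  m = 1110 → c = 001010110, weight = 4.
  m = 0001 → c = 110010001, weight = 4.
  m = 1001 → c = 010010001, weight = 3.
  m = 0101 → c = 001000100, weight = 2.
  m = 1101 → c = 101000100, weight = 3.
  m = 0011 → c = 100010010, weight = 3.
  m = 1011 → c = 000010010, weight = 2.
  m = 0111 → c = 011000111, weight = 5.
  m = 1111 → c = 111000111, weight = 6.
Tally weights:
  weight 0: 1 codewords.
  weight 1: 1 codewords.
  weight 2: 2 codewords.
  weight 3: 4 codewords.
  weight 4: 3 codewords.
  weight 5: 3 codewords.
  weight 6: 2 codewords.
Minimum distance d = smallest w > 0 with A_w > 0 = 1.
Sanity: Σ A_w = 16 = 2^4 = 16 ✓.


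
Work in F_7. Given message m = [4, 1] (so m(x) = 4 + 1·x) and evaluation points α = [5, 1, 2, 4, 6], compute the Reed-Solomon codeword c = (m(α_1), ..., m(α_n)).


c = [2, 5, 6, 1, 3]

Message polynomial: m(x) = 4 + 1·x (mod 7).
For each evaluation point α_i, compute m(α_i) mod 7:
  α_1 = 5: Horner steps 1 → 2, so m(5) = 2.
  α_2 = 1: Horner steps 1 → 5, so m(1) = 5.
  α_3 = 2: Horner steps 1 → 6, so m(2) = 6.
  α_4 = 4: Horner steps 1 → 1, so m(4) = 1.
  α_5 = 6: Horner steps 1 → 3, so m(6) = 3.
Codeword c = [2, 5, 6, 1, 3] ∈ F_7^5.


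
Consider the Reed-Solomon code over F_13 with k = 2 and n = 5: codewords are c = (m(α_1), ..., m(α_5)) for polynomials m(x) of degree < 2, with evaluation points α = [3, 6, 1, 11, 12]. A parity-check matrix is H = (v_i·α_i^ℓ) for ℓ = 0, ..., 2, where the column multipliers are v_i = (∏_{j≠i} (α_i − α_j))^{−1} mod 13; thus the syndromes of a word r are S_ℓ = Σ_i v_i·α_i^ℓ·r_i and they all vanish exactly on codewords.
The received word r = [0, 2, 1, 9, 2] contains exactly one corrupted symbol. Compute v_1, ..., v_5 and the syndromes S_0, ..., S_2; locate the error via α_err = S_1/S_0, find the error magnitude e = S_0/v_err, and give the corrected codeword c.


S = (11, 1, 6), error at position 2, error magnitude e = 10, c = [0, 5, 1, 9, 2].

Step 1: column multipliers v_i = (∏_{j≠i}(α_i − α_j))^{−1} mod 13.
  i = 1 (α = 3): (3−6)(3−1)(3−11)(3−12) = (−3)·2·(−8)·(−9) = −432 ≡ 10, so v_1 = 10^{−1} = 4 (mod 13).
  i = 2 (α = 6): (6−3)(6−1)(6−11)(6−12) = 3·5·(−5)·(−6) = 450 ≡ 8, so v_2 = 8^{−1} = 5 (mod 13).
  i = 3 (α = 1): (1−3)(1−6)(1−11)(1−12) = (−2)·(−5)·(−10)·(−11) = 1100 ≡ 8, so v_3 = 8^{−1} = 5 (mod 13).
  i = 4 (α = 11): (11−3)(11−6)(11−1)(11−12) = 8·5·10·(−1) = −400 ≡ 3, so v_4 = 3^{−1} = 9 (mod 13).
  i = 5 (α = 12): (12−3)(12−6)(12−1)(12−11) = 9·6·11·1 = 594 ≡ 9, so v_5 = 9^{−1} = 3 (mod 13).
  v = [4, 5, 5, 9, 3].
Step 2: syndromes of r = [0, 2, 1, 9, 2] (all sums mod 13).
  S_0 = Σ v_i r_i = 4·0 + 5·2 + 5·1 + 9·9 + 3·2 = 102 ≡ 11.
  S_1 = Σ v_i α_i r_i = 4·3·0 + 5·6·2 + 5·1·1 + 9·11·9 + 3·12·2 = 1028 ≡ 1.
  α_i^2 mod 13 = [9, 10, 1, 4, 1].
  S_2 = Σ v_i α_i^2 r_i = 4·9·0 + 5·10·2 + 5·1·1 + 9·4·9 + 3·1·2 = 435 ≡ 6.
  S = (11, 1, 6) ≠ 0, so r is not a codeword (an error is present).
Step 3: locate the error. For a single error e at position i, S_ℓ = v_i·e·α_i^ℓ, so α_err = S_1/S_0.
  S_0^{−1} = 11^{−1} = 6 (mod 13), so α_err = 1·6 = 6 ≡ 6 = α_2. Error position i = 2.
  Consistency check: S_2/S_1 = 6·1 = 6 ≡ 6 = α_err ✓ (single-error assumption holds).
Step 4: error magnitude e = S_0/v_2 = S_0·∏_{j≠2}(α_2 − α_j) = 11·8 = 88 ≡ 10 (mod 13).
Step 5: correct position 2: c_2 = r_2 − e = 2 − 10 ≡ 5 (mod 13). Hence c = [0, 5, 1, 9, 2].
  Check: interpolating c through the α_i gives m(x) = 8 + 6·x (degree < 2) with m(α_i) = c_i for every i, so c is indeed a codeword.


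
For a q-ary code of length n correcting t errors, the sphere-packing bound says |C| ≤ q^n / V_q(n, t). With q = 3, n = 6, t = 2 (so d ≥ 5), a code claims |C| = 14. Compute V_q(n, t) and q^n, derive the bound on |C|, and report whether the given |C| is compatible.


V_q(n, t) = 73, q^n = 729, Hamming bound = 9, |C| = 14 > bound (violated).

Step 1: Compute V_q(n, t) = Σ_{j=0}^2 C(n, j) (q−1)^j.
  j = 0: C(6,0)·(2)^0 = 1·1 = 1.
  j = 1: C(6,1)·(2)^1 = 6·2 = 12.
  j = 2: C(6,2)·(2)^2 = 15·4 = 60.
  V_q(n, t) = 1 + 12 + 60 = 73.
Step 2: q^n = 3^6 = 729.
Step 3: Hamming bound ⌊q^n / V_q(n,t)⌋ = ⌊729/73⌋ = 9.
Step 4: Compare |C| = 14 to 9: violated.
The claimed |C| lies above the Hamming bound, so no 3-ary code of length 6 with d ≥ 5 can have 14 codewords.


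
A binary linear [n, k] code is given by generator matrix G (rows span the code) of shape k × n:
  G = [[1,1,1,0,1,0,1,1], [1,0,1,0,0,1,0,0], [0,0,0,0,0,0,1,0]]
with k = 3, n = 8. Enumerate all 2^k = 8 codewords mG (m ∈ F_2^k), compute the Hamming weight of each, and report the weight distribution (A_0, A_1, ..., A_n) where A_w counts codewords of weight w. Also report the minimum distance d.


Weight distribution: A_0 = 1, A_1 = 1, A_3 = 1, A_4 = 2, A_5 = 2, A_6 = 1. Minimum distance d = 1.

Enumerate all 2^3 = 8 messages m ∈ F_2^3.
For each, compute codeword c = mG in F_2^8, then tally its weight.
  m = 000 → c = 00000000, weight = 0.
  m = 100 → c = 11101011, weight = 6.
  m = 010 → c = 10100100, weight = 3.
  m = 110 → c = 01001111, weight = 5.
  m = 001 → c = 00000010, weight = 1.
  m = 101 → c = 11101001, weight = 5.
  m = 011 → c = 10100110, weight = 4.
  m = 111 → c = 01001101, weight = 4.
Tally weights:
  weight 0: 1 codewords.
  weight 1: 1 codewords.
  weight 3: 1 codewords.
  weight 4: 2 codewords.
  weight 5: 2 codewords.
  weight 6: 1 codewords.
Minimum distance d = smallest w > 0 with A_w > 0 = 1.
Sanity: Σ A_w = 8 = 2^3 = 8 ✓.


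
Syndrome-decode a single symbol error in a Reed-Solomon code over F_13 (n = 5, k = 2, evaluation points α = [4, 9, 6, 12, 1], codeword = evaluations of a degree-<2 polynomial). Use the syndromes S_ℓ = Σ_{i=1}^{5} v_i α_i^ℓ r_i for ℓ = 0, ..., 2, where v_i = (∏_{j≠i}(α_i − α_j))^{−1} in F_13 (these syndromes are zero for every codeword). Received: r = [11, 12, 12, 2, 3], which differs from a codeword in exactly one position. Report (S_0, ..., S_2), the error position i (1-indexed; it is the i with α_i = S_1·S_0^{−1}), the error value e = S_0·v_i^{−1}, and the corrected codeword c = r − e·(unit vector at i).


S = (11, 8, 7), error at position 2, error magnitude e = 5, c = [11, 7, 12, 2, 3].

Step 1: column multipliers v_i = (∏_{j≠i}(α_i − α_j))^{−1} mod 13.
  i = 1 (α = 4): (4−9)(4−6)(4−12)(4−1) = (−5)·(−2)·(−8)·3 = −240 ≡ 7, so v_1 = 7^{−1} = 2 (mod 13).
  i = 2 (α = 9): (9−4)(9−6)(9−12)(9−1) = 5·3·(−3)·8 = −360 ≡ 4, so v_2 = 4^{−1} = 10 (mod 13).
  i = 3 (α = 6): (6−4)(6−9)(6−12)(6−1) = 2·(−3)·(−6)·5 = 180 ≡ 11, so v_3 = 11^{−1} = 6 (mod 13).
  i = 4 (α = 12): (12−4)(12−9)(12−6)(12−1) = 8·3·6·11 = 1584 ≡ 11, so v_4 = 11^{−1} = 6 (mod 13).
  i = 5 (α = 1): (1−4)(1−9)(1−6)(1−12) = (−3)·(−8)·(−5)·(−11) = 1320 ≡ 7, so v_5 = 7^{−1} = 2 (mod 13).
  v = [2, 10, 6, 6, 2].
Step 2: syndromes of r = [11, 12, 12, 2, 3] (all sums mod 13).
  S_0 = Σ v_i r_i = 2·11 + 10·12 + 6·12 + 6·2 + 2·3 = 232 ≡ 11.
  S_1 = Σ v_i α_i r_i = 2·4·11 + 10·9·12 + 6·6·12 + 6·12·2 + 2·1·3 = 1750 ≡ 8.
  α_i^2 mod 13 = [3, 3, 10, 1, 1].
  S_2 = Σ v_i α_i^2 r_i = 2·3·11 + 10·3·12 + 6·10·12 + 6·1·2 + 2·1·3 = 1164 ≡ 7.
  S = (11, 8, 7) ≠ 0, so r is not a codeword (an error is present).
Step 3: locate the error. For a single error e at position i, S_ℓ = v_i·e·α_i^ℓ, so α_err = S_1/S_0.
  S_0^{−1} = 11^{−1} = 6 (mod 13), so α_err = 8·6 = 48 ≡ 9 = α_2. Error position i = 2.
  Consistency check: S_2/S_1 = 7·5 = 35 ≡ 9 = α_err ✓ (single-error assumption holds).
Step 4: error magnitude e = S_0/v_2 = S_0·∏_{j≠2}(α_2 − α_j) = 11·4 = 44 ≡ 5 (mod 13).
Step 5: correct position 2: c_2 = r_2 − e = 12 − 5 ≡ 7 (mod 13). Hence c = [11, 7, 12, 2, 3].
  Check: interpolating c through the α_i gives m(x) = 9 + 7·x (degree < 2) with m(α_i) = c_i for every i, so c is indeed a codeword.


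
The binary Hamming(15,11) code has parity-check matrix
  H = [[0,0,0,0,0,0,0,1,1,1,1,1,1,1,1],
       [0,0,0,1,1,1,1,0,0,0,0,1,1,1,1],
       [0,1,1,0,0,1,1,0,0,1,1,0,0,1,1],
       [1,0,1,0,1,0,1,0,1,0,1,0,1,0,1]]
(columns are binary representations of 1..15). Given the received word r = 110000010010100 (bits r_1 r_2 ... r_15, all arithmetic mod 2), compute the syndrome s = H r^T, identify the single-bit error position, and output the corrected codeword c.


s = (1, 1, 0, 1)^T, error position = 13, corrected codeword c = 110000010010000

Compute s = H r^T mod 2 one row at a time:
  s_1 = 1 + 0 + 0 + 1 + 0 + 1 + 0 + 0 = 3 ≡ 1 (mod 2).
  s_2 = 0 + 0 + 0 + 0 + 0 + 1 + 0 + 0 = 1 ≡ 1 (mod 2).
  s_3 = 1 + 0 + 0 + 0 + 0 + 1 + 0 + 0 = 2 ≡ 0 (mod 2).
  s_4 = 1 + 0 + 0 + 0 + 0 + 1 + 1 + 0 = 3 ≡ 1 (mod 2).
s = (1, 1, 0, 1)^T — this equals column 13 of H (binary 1101), so error is at position 13.
Correct: flip bit 13 of r = 110000010010100 to get c = 110000010010000.


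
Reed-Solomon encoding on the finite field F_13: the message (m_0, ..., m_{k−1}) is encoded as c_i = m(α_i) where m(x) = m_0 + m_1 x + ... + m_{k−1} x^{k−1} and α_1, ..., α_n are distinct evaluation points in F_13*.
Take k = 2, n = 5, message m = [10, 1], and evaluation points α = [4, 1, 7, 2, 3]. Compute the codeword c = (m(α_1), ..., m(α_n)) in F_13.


c = [1, 11, 4, 12, 0]

Message polynomial: m(x) = 10 + 1·x (mod 13).
For each evaluation point α_i, compute m(α_i) mod 13:
  α_1 = 4: Horner steps 1 → 1, so m(4) = 1.
  α_2 = 1: Horner steps 1 → 11, so m(1) = 11.
  α_3 = 7: Horner steps 1 → 4, so m(7) = 4.
  α_4 = 2: Horner steps 1 → 12, so m(2) = 12.
  α_5 = 3: Horner steps 1 → 0, so m(3) = 0.
Codeword c = [1, 11, 4, 12, 0] ∈ F_13^5.


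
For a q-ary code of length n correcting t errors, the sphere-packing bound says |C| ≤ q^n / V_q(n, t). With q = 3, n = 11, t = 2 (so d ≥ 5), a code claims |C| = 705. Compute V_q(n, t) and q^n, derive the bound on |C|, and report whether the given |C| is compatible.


V_q(n, t) = 243, q^n = 177147, Hamming bound = 729, |C| = 705 ≤ bound (satisfied).

Step 1: Compute V_q(n, t) = Σ_{j=0}^2 C(n, j) (q−1)^j.
  j = 0: C(11,0)·(2)^0 = 1·1 = 1.
  j = 1: C(11,1)·(2)^1 = 11·2 = 22.
  j = 2: C(11,2)·(2)^2 = 55·4 = 220.
  V_q(n, t) = 1 + 22 + 220 = 243.
Step 2: q^n = 3^11 = 177147.
Step 3: Hamming bound ⌊q^n / V_q(n,t)⌋ = ⌊177147/243⌋ = 729.
Step 4: Compare |C| = 705 to 729: satisfied.
The claimed |C| lies below the Hamming bound.


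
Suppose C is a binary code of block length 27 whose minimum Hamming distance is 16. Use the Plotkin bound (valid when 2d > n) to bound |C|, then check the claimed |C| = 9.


Plotkin bound M ≤ 6; given |C| = 9 > bound (violated).

Check applicability: 2d = 32, n = 27.
2d − n = 5 > 0, so Plotkin applies.
Compute d/(2d−n) = 16/5 ≈ 3.2000.
⌊d/(2d−n)⌋ = 3.
Plotkin bound: M ≤ 2·3 = 6.
Given |C| = 9, check: VIOLATED.
This |C| is above the Plotkin bound, so no binary code with n = 27, d = 16 and 9 codewords exists.


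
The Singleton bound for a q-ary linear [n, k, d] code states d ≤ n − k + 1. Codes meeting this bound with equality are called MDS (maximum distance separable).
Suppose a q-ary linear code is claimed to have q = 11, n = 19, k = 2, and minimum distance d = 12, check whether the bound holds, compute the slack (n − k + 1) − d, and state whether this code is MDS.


Singleton RHS = n − k + 1 = 18, slack = 6, bound satisfied, not MDS.

Singleton bound: d ≤ n − k + 1.
Here n = 19, k = 2, so n − k + 1 = 18.
Given d = 12, check d ≤ 18: YES.
Slack = (n − k + 1) − d = 6.
The code is NOT MDS (slack = 6 > 0).
Description: the claimed parameters are [19, 2, 12]_11; such a code would be non-MDS.


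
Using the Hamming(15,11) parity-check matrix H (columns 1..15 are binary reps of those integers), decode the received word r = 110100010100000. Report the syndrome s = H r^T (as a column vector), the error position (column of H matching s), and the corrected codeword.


s = (0, 1, 0, 1)^T, error position = 5, corrected codeword c = 110110010100000

Compute s = H r^T mod 2 one row at a time:
  s_1 = 1 + 0 + 1 + 0 + 0 + 0 + 0 + 0 = 2 ≡ 0 (mod 2).
  s_2 = 1 + 0 + 0 + 0 + 0 + 0 + 0 + 0 = 1 ≡ 1 (mod 2).
  s_3 = 1 + 0 + 0 + 0 + 1 + 0 + 0 + 0 = 2 ≡ 0 (mod 2).
  s_4 = 1 + 0 + 0 + 0 + 0 + 0 + 0 + 0 = 1 ≡ 1 (mod 2).
s = (0, 1, 0, 1)^T — this equals column 5 of H (binary 0101), so error is at position 5.
Correct: flip bit 5 of r = 110100010100000 to get c = 110110010100000.


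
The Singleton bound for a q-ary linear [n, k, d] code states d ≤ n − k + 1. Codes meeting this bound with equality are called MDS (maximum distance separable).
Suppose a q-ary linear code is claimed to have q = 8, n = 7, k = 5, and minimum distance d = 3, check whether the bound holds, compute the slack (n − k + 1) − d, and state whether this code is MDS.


Singleton RHS = n − k + 1 = 3, slack = 0, bound satisfied, MDS.

Singleton bound: d ≤ n − k + 1.
Here n = 7, k = 5, so n − k + 1 = 3.
Given d = 3, check d ≤ 3: YES.
Slack = (n − k + 1) − d = 0.
The code is MDS (slack = 0).
Description: the claimed parameters are [7, 5, 3]_8; such a code would be MDS (meets Singleton bound).


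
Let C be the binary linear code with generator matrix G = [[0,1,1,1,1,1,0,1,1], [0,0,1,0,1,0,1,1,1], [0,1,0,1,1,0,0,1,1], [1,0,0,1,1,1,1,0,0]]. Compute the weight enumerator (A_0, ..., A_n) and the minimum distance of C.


Weight distribution: A_0 = 1, A_2 = 1, A_3 = 1, A_4 = 3, A_5 = 6, A_6 = 3, A_7 = 1. Minimum distance d = 2.

Enumerate all 2^4 = 16 messages m ∈ F_2^4.
For each, compute codeword c = mG in F_2^9, then tally its weight.
  m = 0000 → c = 000000000, weight = 0.
  m = 1000 → c = 011111011, weight = 7.
  m = 0100 → c = 001010111, weight = 5.
  m = 1100 → c = 010101100, weight = 4.
  m = 0010 → c = 010110011, weight = 5.
  m = 1010 → c = 001001000, weight = 2.
  m = 0110 → c = 011100100, weight = 4.
  m = 1110 → c = 000011111, weight = 5.
  m = 0001 → c = 100111100, weight = 5.
  m = 1001 → c = 111000111, weight = 6.
  m = 0101 → c = 101101011, weight = 6.
  m = 1101 → c = 110010000, weight = 3.
  m = 0011 → c = 110001111, weight = 6.
  m = 1011 → c = 101110100, weight = 5.
  m = 0111 → c = 111011000, weight = 5.
  m = 1111 → c = 100100011, weight = 4.
Tally weights:
  weight 0: 1 codewords.
  weight 2: 1 codewords.
  weight 3: 1 codewords.
  weight 4: 3 codewords.
  weight 5: 6 codewords.
  weight 6: 3 codewords.
  weight 7: 1 codewords.
Minimum distance d = smallest w > 0 with A_w > 0 = 2.
Sanity: Σ A_w = 16 = 2^4 = 16 ✓.


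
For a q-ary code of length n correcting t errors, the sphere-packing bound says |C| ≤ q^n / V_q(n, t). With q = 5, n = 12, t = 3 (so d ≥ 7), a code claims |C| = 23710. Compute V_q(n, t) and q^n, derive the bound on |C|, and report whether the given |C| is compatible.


V_q(n, t) = 15185, q^n = 244140625, Hamming bound = 16077, |C| = 23710 > bound (violated).

Step 1: Compute V_q(n, t) = Σ_{j=0}^3 C(n, j) (q−1)^j.
  j = 0: C(12,0)·(4)^0 = 1·1 = 1.
  j = 1: C(12,1)·(4)^1 = 12·4 = 48.
  j = 2: C(12,2)·(4)^2 = 66·16 = 1056.
  j = 3: C(12,3)·(4)^3 = 220·64 = 14080.
  V_q(n, t) = 1 + 48 + 1056 + 14080 = 15185.
Step 2: q^n = 5^12 = 244140625.
Step 3: Hamming bound ⌊q^n / V_q(n,t)⌋ = ⌊244140625/15185⌋ = 16077.
Step 4: Compare |C| = 23710 to 16077: violated.
The claimed |C| lies above the Hamming bound, so no 5-ary code of length 12 with d ≥ 7 can have 23710 codewords.


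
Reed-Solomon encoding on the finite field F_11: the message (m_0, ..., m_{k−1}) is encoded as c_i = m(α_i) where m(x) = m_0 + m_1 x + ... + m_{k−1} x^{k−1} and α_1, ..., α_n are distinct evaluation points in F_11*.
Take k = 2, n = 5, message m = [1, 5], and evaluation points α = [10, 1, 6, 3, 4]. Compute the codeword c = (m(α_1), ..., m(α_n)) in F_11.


c = [7, 6, 9, 5, 10]

Message polynomial: m(x) = 1 + 5·x (mod 11).
For each evaluation point α_i, compute m(α_i) mod 11:
  α_1 = 10: Horner steps 5 → 7, so m(10) = 7.
  α_2 = 1: Horner steps 5 → 6, so m(1) = 6.
  α_3 = 6: Horner steps 5 → 9, so m(6) = 9.
  α_4 = 3: Horner steps 5 → 5, so m(3) = 5.
  α_5 = 4: Horner steps 5 → 10, so m(4) = 10.
Codeword c = [7, 6, 9, 5, 10] ∈ F_11^5.


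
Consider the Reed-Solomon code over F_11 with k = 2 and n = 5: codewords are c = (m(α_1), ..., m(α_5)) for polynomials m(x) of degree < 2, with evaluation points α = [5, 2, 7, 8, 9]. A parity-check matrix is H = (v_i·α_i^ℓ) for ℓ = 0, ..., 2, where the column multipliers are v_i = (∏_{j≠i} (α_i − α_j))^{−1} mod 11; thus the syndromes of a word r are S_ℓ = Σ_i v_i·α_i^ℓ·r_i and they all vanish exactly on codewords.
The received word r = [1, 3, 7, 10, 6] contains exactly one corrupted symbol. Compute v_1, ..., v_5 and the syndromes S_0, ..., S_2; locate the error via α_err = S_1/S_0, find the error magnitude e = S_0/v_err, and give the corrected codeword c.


S = (4, 3, 5), error at position 5, error magnitude e = 4, c = [1, 3, 7, 10, 2].

Step 1: column multipliers v_i = (∏_{j≠i}(α_i − α_j))^{−1} mod 11.
  i = 1 (α = 5): (5−2)(5−7)(5−8)(5−9) = 3·(−2)·(−3)·(−4) = −72 ≡ 5, so v_1 = 5^{−1} = 9 (mod 11).
  i = 2 (α = 2): (2−5)(2−7)(2−8)(2−9) = (−3)·(−5)·(−6)·(−7) = 630 ≡ 3, so v_2 = 3^{−1} = 4 (mod 11).
  i = 3 (α = 7): (7−5)(7−2)(7−8)(7−9) = 2·5·(−1)·(−2) = 20 ≡ 9, so v_3 = 9^{−1} = 5 (mod 11).
  i = 4 (α = 8): (8−5)(8−2)(8−7)(8−9) = 3·6·1·(−1) = −18 ≡ 4, so v_4 = 4^{−1} = 3 (mod 11).
  i = 5 (α = 9): (9−5)(9−2)(9−7)(9−8) = 4·7·2·1 = 56 ≡ 1, so v_5 = 1^{−1} = 1 (mod 11).
  v = [9, 4, 5, 3, 1].
Step 2: syndromes of r = [1, 3, 7, 10, 6] (all sums mod 11).
  S_0 = Σ v_i r_i = 9·1 + 4·3 + 5·7 + 3·10 + 1·6 = 92 ≡ 4.
  S_1 = Σ v_i α_i r_i = 9·5·1 + 4·2·3 + 5·7·7 + 3·8·10 + 1·9·6 = 608 ≡ 3.
  α_i^2 mod 11 = [3, 4, 5, 9, 4].
  S_2 = Σ v_i α_i^2 r_i = 9·3·1 + 4·4·3 + 5·5·7 + 3·9·10 + 1·4·6 = 544 ≡ 5.
  S = (4, 3, 5) ≠ 0, so r is not a codeword (an error is present).
Step 3: locate the error. For a single error e at position i, S_ℓ = v_i·e·α_i^ℓ, so α_err = S_1/S_0.
  S_0^{−1} = 4^{−1} = 3 (mod 11), so α_err = 3·3 = 9 ≡ 9 = α_5. Error position i = 5.
  Consistency check: S_2/S_1 = 5·4 = 20 ≡ 9 = α_err ✓ (single-error assumption holds).
Step 4: error magnitude e = S_0/v_5 = S_0·∏_{j≠5}(α_5 − α_j) = 4·1 = 4 ≡ 4 (mod 11).
Step 5: correct position 5: c_5 = r_5 − e = 6 − 4 ≡ 2 (mod 11). Hence c = [1, 3, 7, 10, 2].
  Check: interpolating c through the α_i gives m(x) = 8 + 3·x (degree < 2) with m(α_i) = c_i for every i, so c is indeed a codeword.


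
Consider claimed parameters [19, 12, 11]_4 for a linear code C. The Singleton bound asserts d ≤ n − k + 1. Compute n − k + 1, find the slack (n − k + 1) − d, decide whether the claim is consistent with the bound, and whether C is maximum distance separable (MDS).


Singleton RHS = n − k + 1 = 8, slack = -3, bound violated (no such code; not MDS).

Singleton bound: d ≤ n − k + 1.
Here n = 19, k = 12, so n − k + 1 = 8.
Given d = 11, check d ≤ 8: NO.
Slack = (n − k + 1) − d = -3.
The slack is negative: d = 11 exceeds n − k + 1 = 8 by 3, so the Singleton bound is violated and no linear [19, 12, 11]_4 code can exist. In particular it is not MDS (MDS requires d = n − k + 1 exactly).
Description: the claimed parameters are [19, 12, 11]_4; such a code would be impossible (violates the Singleton bound).


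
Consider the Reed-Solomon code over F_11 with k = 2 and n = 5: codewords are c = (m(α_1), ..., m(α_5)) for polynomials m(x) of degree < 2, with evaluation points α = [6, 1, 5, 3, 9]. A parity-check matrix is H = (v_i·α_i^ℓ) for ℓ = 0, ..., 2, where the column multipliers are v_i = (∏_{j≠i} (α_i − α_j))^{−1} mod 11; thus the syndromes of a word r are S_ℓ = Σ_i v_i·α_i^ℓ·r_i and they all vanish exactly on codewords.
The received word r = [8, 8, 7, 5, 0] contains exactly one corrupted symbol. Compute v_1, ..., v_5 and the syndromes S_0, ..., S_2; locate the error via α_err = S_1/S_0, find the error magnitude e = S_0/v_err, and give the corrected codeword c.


S = (5, 5, 5), error at position 2, error magnitude e = 5, c = [8, 3, 7, 5, 0].

Step 1: column multipliers v_i = (∏_{j≠i}(α_i − α_j))^{−1} mod 11.
  i = 1 (α = 6): (6−1)(6−5)(6−3)(6−9) = 5·1·3·(−3) = −45 ≡ 10, so v_1 = 10^{−1} = 10 (mod 11).
  i = 2 (α = 1): (1−6)(1−5)(1−3)(1−9) = (−5)·(−4)·(−2)·(−8) = 320 ≡ 1, so v_2 = 1^{−1} = 1 (mod 11).
  i = 3 (α = 5): (5−6)(5−1)(5−3)(5−9) = (−1)·4·2·(−4) = 32 ≡ 10, so v_3 = 10^{−1} = 10 (mod 11).
  i = 4 (α = 3): (3−6)(3−1)(3−5)(3−9) = (−3)·2·(−2)·(−6) = −72 ≡ 5, so v_4 = 5^{−1} = 9 (mod 11).
  i = 5 (α = 9): (9−6)(9−1)(9−5)(9−3) = 3·8·4·6 = 576 ≡ 4, so v_5 = 4^{−1} = 3 (mod 11).
  v = [10, 1, 10, 9, 3].
Step 2: syndromes of r = [8, 8, 7, 5, 0] (all sums mod 11).
  S_0 = Σ v_i r_i = 10·8 + 1·8 + 10·7 + 9·5 + 3·0 = 203 ≡ 5.
  S_1 = Σ v_i α_i r_i = 10·6·8 + 1·1·8 + 10·5·7 + 9·3·5 + 3·9·0 = 973 ≡ 5.
  α_i^2 mod 11 = [3, 1, 3, 9, 4].
  S_2 = Σ v_i α_i^2 r_i = 10·3·8 + 1·1·8 + 10·3·7 + 9·9·5 + 3·4·0 = 863 ≡ 5.
  S = (5, 5, 5) ≠ 0, so r is not a codeword (an error is present).
Step 3: locate the error. For a single error e at position i, S_ℓ = v_i·e·α_i^ℓ, so α_err = S_1/S_0.
  S_0^{−1} = 5^{−1} = 9 (mod 11), so α_err = 5·9 = 45 ≡ 1 = α_2. Error position i = 2.
  Consistency check: S_2/S_1 = 5·9 = 45 ≡ 1 = α_err ✓ (single-error assumption holds).
Step 4: error magnitude e = S_0/v_2 = S_0·∏_{j≠2}(α_2 − α_j) = 5·1 = 5 ≡ 5 (mod 11).
Step 5: correct position 2: c_2 = r_2 − e = 8 − 5 ≡ 3 (mod 11). Hence c = [8, 3, 7, 5, 0].
  Check: interpolating c through the α_i gives m(x) = 2 + 1·x (degree < 2) with m(α_i) = c_i for every i, so c is indeed a codeword.


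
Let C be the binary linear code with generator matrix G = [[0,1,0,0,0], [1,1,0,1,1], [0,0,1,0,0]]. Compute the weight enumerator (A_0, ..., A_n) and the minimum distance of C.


Weight distribution: A_0 = 1, A_1 = 2, A_2 = 1, A_3 = 1, A_4 = 2, A_5 = 1. Minimum distance d = 1.

Enumerate all 2^3 = 8 messages m ∈ F_2^3.
For each, compute codeword c = mG in F_2^5, then tally its weight.
  m = 000 → c = 00000, weight = 0.
  m = 100 → c = 01000, weight = 1.
  m = 010 → c = 11011, weight = 4.
  m = 110 → c = 10011, weight = 3.
  m = 001 → c = 00100, weight = 1.
  m = 101 → c = 01100, weight = 2.
  m = 011 → c = 11111, weight = 5.
  m = 111 → c = 10111, weight = 4.
Tally weights:
  weight 0: 1 codewords.
  weight 1: 2 codewords.
  weight 2: 1 codewords.
  weight 3: 1 codewords.
  weight 4: 2 codewords.
  weight 5: 1 codewords.
Minimum distance d = smallest w > 0 with A_w > 0 = 1.
Sanity: Σ A_w = 8 = 2^3 = 8 ✓.
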